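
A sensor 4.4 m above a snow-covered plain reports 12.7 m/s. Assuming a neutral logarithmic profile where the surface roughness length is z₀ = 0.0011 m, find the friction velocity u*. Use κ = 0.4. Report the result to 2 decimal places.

u* ≈ 0.61 m/s

Log law: V(z) = (u*/κ) · ln(z/z₀) ⇒ u* = κ · V / ln(z/z₀)
u* = 0.4 × 12.7 / ln(4.4/0.0011) = 0.4 × 12.7 / 8.2940
   = 5.0800 / 8.2940 = 0.6125 m/s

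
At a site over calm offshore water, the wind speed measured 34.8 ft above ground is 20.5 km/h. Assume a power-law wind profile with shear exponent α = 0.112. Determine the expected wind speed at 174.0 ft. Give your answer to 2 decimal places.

Power-law profile: V₂ = V₁ · (z₂/z₁)^α
V₂ = 20.5 × (174.0/34.8)^0.112 = 20.5 × (5.0000)^0.112
    = 20.5 × 1.1975 = 24.5493 km/h

24.55 km/h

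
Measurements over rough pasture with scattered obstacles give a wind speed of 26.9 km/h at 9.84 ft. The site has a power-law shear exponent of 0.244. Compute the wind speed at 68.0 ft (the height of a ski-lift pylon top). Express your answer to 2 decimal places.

43.11 km/h

Power-law profile: V₂ = V₁ · (z₂/z₁)^α
V₂ = 26.9 × (68.0/9.84)^0.244 = 26.9 × (6.9106)^0.244
    = 26.9 × 1.6027 = 43.1116 km/h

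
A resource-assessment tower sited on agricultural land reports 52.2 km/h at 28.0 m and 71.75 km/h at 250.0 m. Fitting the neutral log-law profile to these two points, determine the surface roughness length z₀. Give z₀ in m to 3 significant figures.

z₀ ≈ 0.0810 m

Log law: V(z) ∝ ln(z/z₀). With r = V₁/V₂ = 52.2/71.75 = 0.72753,
r · ln(z₂/z₀) = ln(z₁/z₀) ⇒ ln z₀ = (ln z₁ − r·ln z₂)/(1 − r)
ln z₀ = (3.33220 − 0.72753×5.52146) / 0.27247 = -2.5133
z₀ = exp(-2.5133) = 0.08100 m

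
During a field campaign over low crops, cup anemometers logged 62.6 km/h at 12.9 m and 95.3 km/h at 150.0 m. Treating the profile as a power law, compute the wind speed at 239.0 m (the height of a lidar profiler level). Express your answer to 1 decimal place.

First find α: α = ln(V₂/V₁)/ln(z₂/z₁) = ln(95.3/62.6)/ln(150.0/12.9) = 0.42026/2.45341 = 0.1713
Extrapolate from 150.0 m to 239.0 m: V₃ = 95.3 × (239.0/150.0)^0.1713 = 95.3 × 1.0831 = 103.2162 km/h

103.2 km/h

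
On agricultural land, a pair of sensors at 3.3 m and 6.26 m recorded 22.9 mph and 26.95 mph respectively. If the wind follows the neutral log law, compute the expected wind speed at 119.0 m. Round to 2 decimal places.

Log law: V ∝ ln(z/z₀). From the pair, with r = V₁/V₂ = 0.84972,
ln z₀ = (ln z₁ − r·ln z₂)/(1 − r) = (1.1939 − 0.84972×1.8342)/0.15028 = -2.4263 → z₀ = 0.08836 m
V₃ = V₁ · ln(z₃/z₀)/ln(z₁/z₀) = 22.9 × 7.2054/3.6202 = 45.5785 mph

45.58 mph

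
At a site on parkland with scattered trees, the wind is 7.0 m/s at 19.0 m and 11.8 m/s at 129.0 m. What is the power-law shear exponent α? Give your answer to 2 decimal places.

Power law: V₂/V₁ = (z₂/z₁)^α ⇒ α = ln(V₂/V₁) / ln(z₂/z₁)
α = ln(11.8/7.0) / ln(129.0/19.0) = ln(1.6857) / ln(6.7895)
  = 0.52219 / 1.91537 = 0.27263

α ≈ 0.27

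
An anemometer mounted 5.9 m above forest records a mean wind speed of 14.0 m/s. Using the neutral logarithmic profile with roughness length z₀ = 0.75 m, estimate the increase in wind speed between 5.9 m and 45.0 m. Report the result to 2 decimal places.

Log law: V₂ = V₁ · ln(z₂/z₀)/ln(z₁/z₀) = 14.0 × 4.0943/2.0626 = 27.7901 m/s
ΔV = 27.7901 − 14.0 = 13.7901 m/s

13.79 m/s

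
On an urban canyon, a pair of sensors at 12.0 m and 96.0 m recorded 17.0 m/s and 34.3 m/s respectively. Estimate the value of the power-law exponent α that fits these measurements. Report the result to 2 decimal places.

Power law: V₂/V₁ = (z₂/z₁)^α ⇒ α = ln(V₂/V₁) / ln(z₂/z₁)
α = ln(34.3/17.0) / ln(96.0/12.0) = ln(2.0176) / ln(8.0000)
  = 0.70193 / 2.07944 = 0.33756

α ≈ 0.34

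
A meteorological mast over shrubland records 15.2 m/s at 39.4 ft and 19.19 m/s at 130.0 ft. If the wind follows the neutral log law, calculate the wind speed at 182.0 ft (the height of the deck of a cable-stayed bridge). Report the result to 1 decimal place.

20.3 m/s

Log law: V ∝ ln(z/z₀). From the pair, with r = V₁/V₂ = 0.79208,
ln z₀ = (ln z₁ − r·ln z₂)/(1 − r) = (3.6738 − 0.79208×4.8675)/0.20792 = -0.8739 → z₀ = 0.4173 ft
V₃ = V₁ · ln(z₃/z₀)/ln(z₁/z₀) = 15.2 × 6.0779/4.5477 = 20.3146 m/s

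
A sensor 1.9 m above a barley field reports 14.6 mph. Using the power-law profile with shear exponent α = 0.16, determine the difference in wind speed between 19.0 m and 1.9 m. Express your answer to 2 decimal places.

Power law: V₂ = V₁ · (z₂/z₁)^α = 14.6 × (10.0000)^0.16 = 21.1034 mph
ΔV = 21.1034 − 14.6 = 6.5034 mph

6.50 mph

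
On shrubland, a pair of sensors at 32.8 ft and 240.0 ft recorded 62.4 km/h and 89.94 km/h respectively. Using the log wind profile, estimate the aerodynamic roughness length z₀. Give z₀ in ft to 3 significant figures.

z₀ ≈ 0.361 ft

Log law: V(z) ∝ ln(z/z₀). With r = V₁/V₂ = 62.4/89.94 = 0.69380,
r · ln(z₂/z₀) = ln(z₁/z₀) ⇒ ln z₀ = (ln z₁ − r·ln z₂)/(1 − r)
ln z₀ = (3.49043 − 0.69380×5.48064) / 0.30620 = -1.0190
z₀ = exp(-1.0190) = 0.3610 ft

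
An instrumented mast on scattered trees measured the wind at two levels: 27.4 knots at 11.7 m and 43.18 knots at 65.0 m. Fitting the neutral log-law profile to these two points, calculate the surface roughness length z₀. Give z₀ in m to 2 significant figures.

Log law: V(z) ∝ ln(z/z₀). With r = V₁/V₂ = 27.4/43.18 = 0.63455,
r · ln(z₂/z₀) = ln(z₁/z₀) ⇒ ln z₀ = (ln z₁ − r·ln z₂)/(1 − r)
ln z₀ = (2.45959 − 0.63455×4.17439) / 0.36545 = -0.5179
z₀ = exp(-0.5179) = 0.5957 m

z₀ ≈ 0.60 m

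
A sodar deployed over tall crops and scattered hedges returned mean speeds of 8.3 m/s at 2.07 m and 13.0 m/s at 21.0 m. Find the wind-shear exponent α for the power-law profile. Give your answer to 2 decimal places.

α ≈ 0.19

Power law: V₂/V₁ = (z₂/z₁)^α ⇒ α = ln(V₂/V₁) / ln(z₂/z₁)
α = ln(13.0/8.3) / ln(21.0/2.07) = ln(1.5663) / ln(10.1449)
  = 0.44869 / 2.31697 = 0.19366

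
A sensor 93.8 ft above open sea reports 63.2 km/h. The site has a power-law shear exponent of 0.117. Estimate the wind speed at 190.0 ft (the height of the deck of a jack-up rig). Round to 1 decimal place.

Power-law profile: V₂ = V₁ · (z₂/z₁)^α
V₂ = 63.2 × (190.0/93.8)^0.117 = 63.2 × (2.0256)^0.117
    = 63.2 × 1.0861 = 68.6410 km/h

68.6 km/h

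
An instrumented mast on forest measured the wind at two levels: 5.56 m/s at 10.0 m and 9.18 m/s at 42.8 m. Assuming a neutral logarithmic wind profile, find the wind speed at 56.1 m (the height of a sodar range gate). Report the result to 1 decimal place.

9.9 m/s

Log law: V ∝ ln(z/z₀). From the pair, with r = V₁/V₂ = 0.60566,
ln z₀ = (ln z₁ − r·ln z₂)/(1 − r) = (2.3026 − 0.60566×3.7565)/0.39434 = 0.0694 → z₀ = 1.072 m
V₃ = V₁ · ln(z₃/z₀)/ln(z₁/z₀) = 5.56 × 3.9577/2.2331 = 9.8537 m/s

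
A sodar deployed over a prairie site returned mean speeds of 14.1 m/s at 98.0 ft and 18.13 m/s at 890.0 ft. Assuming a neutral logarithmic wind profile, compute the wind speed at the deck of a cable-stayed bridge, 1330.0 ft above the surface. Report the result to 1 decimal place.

18.9 m/s

Log law: V ∝ ln(z/z₀). From the pair, with r = V₁/V₂ = 0.77772,
ln z₀ = (ln z₁ − r·ln z₂)/(1 − r) = (4.5850 − 0.77772×6.7912)/0.22228 = -3.1342 → z₀ = 0.04354 ft
V₃ = V₁ · ln(z₃/z₀)/ln(z₁/z₀) = 14.1 × 10.3271/7.7192 = 18.8638 m/s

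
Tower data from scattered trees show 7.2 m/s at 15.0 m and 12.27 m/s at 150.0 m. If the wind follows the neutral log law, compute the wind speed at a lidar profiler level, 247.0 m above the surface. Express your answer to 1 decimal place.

Log law: V ∝ ln(z/z₀). From the pair, with r = V₁/V₂ = 0.58680,
ln z₀ = (ln z₁ − r·ln z₂)/(1 − r) = (2.7081 − 0.58680×5.0106)/0.41320 = -0.5619 → z₀ = 0.5701 m
V₃ = V₁ · ln(z₃/z₀)/ln(z₁/z₀) = 7.2 × 6.0713/3.2699 = 13.3682 m/s

13.4 m/s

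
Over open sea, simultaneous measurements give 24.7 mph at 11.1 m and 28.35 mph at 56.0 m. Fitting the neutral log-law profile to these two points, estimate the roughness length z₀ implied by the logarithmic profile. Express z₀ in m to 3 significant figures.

z₀ ≈ 0.000195 m

Log law: V(z) ∝ ln(z/z₀). With r = V₁/V₂ = 24.7/28.35 = 0.87125,
r · ln(z₂/z₀) = ln(z₁/z₀) ⇒ ln z₀ = (ln z₁ − r·ln z₂)/(1 − r)
ln z₀ = (2.40695 − 0.87125×4.02535) / 0.12875 = -8.5450
z₀ = exp(-8.5450) = 0.0001945 m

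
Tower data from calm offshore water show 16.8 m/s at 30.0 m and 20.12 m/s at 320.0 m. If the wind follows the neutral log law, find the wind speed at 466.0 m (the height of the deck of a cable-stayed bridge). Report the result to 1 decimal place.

Log law: V ∝ ln(z/z₀). From the pair, with r = V₁/V₂ = 0.83499,
ln z₀ = (ln z₁ − r·ln z₂)/(1 − r) = (3.4012 − 0.83499×5.7683)/0.16501 = -8.5770 → z₀ = 0.0001884 m
V₃ = V₁ · ln(z₃/z₀)/ln(z₁/z₀) = 16.8 × 14.7212/11.9782 = 20.6472 m/s

20.6 m/s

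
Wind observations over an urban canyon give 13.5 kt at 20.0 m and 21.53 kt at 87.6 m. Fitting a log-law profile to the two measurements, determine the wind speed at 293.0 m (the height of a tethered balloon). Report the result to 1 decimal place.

28.1 kt

Log law: V ∝ ln(z/z₀). From the pair, with r = V₁/V₂ = 0.62703,
ln z₀ = (ln z₁ − r·ln z₂)/(1 − r) = (2.9957 − 0.62703×4.4728)/0.37297 = 0.5125 → z₀ = 1.670 m
V₃ = V₁ · ln(z₃/z₀)/ln(z₁/z₀) = 13.5 × 5.1676/2.4832 = 28.0940 kt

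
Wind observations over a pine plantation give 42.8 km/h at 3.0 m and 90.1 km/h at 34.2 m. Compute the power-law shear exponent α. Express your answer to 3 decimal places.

α ≈ 0.306

Power law: V₂/V₁ = (z₂/z₁)^α ⇒ α = ln(V₂/V₁) / ln(z₂/z₁)
α = ln(90.1/42.8) / ln(34.2/3.0) = ln(2.1051) / ln(11.4000)
  = 0.74438 / 2.43361 = 0.30588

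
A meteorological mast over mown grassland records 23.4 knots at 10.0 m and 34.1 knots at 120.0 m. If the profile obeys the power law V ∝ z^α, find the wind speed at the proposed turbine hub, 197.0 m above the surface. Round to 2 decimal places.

First find α: α = ln(V₂/V₁)/ln(z₂/z₁) = ln(34.1/23.4)/ln(120.0/10.0) = 0.37656/2.48491 = 0.1515
Extrapolate from 120.0 m to 197.0 m: V₃ = 34.1 × (197.0/120.0)^0.1515 = 34.1 × 1.0780 = 36.7603 knots

36.76 knots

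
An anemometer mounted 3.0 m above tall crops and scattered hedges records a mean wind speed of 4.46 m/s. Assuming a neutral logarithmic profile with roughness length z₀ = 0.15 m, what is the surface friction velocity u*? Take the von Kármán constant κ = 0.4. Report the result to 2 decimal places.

u* ≈ 0.60 m/s

Log law: V(z) = (u*/κ) · ln(z/z₀) ⇒ u* = κ · V / ln(z/z₀)
u* = 0.4 × 4.46 / ln(3.0/0.15) = 0.4 × 4.46 / 2.9957
   = 1.7840 / 2.9957 = 0.5955 m/s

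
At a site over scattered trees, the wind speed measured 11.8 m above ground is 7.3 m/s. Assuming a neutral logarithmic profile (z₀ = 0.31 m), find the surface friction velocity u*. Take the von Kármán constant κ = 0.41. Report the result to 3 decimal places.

Log law: V(z) = (u*/κ) · ln(z/z₀) ⇒ u* = κ · V / ln(z/z₀)
u* = 0.41 × 7.3 / ln(11.8/0.31) = 0.41 × 7.3 / 3.6393
   = 2.9930 / 3.6393 = 0.8224 m/s

u* ≈ 0.822 m/s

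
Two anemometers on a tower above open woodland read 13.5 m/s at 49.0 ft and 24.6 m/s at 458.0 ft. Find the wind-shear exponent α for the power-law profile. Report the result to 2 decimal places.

Power law: V₂/V₁ = (z₂/z₁)^α ⇒ α = ln(V₂/V₁) / ln(z₂/z₁)
α = ln(24.6/13.5) / ln(458.0/49.0) = ln(1.8222) / ln(9.3469)
  = 0.60006 / 2.23505 = 0.26848

α ≈ 0.27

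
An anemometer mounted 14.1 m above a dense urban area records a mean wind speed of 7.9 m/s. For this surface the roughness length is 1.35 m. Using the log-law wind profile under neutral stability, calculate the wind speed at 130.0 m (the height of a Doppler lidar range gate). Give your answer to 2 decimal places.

Log law: V(z) ∝ ln(z/z₀), so V₂/V₁ = ln(z₂/z₀) / ln(z₁/z₀).
ln(130.0/1.35) = 4.5674, ln(14.1/1.35) = 2.3461
V₂ = 7.9 × 4.5674/2.3461 = 7.9 × 1.9468 = 15.3801 m/s

15.38 m/s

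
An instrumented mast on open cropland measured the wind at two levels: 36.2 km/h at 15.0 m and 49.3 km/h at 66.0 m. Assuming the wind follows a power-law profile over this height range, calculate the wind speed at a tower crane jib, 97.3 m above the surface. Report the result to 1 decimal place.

First find α: α = ln(V₂/V₁)/ln(z₂/z₁) = ln(49.3/36.2)/ln(66.0/15.0) = 0.30886/1.48160 = 0.2085
Extrapolate from 66.0 m to 97.3 m: V₃ = 49.3 × (97.3/66.0)^0.2085 = 49.3 × 1.0843 = 53.4549 km/h

53.5 km/h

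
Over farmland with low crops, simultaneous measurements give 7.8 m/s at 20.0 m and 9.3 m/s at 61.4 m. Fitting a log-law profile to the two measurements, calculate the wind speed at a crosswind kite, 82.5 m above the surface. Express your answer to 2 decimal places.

Log law: V ∝ ln(z/z₀). From the pair, with r = V₁/V₂ = 0.83871,
ln z₀ = (ln z₁ − r·ln z₂)/(1 − r) = (2.9957 − 0.83871×4.1174)/0.16129 = -2.8370 → z₀ = 0.05860 m
V₃ = V₁ · ln(z₃/z₀)/ln(z₁/z₀) = 7.8 × 7.2498/5.8327 = 9.6950 m/s

9.70 m/s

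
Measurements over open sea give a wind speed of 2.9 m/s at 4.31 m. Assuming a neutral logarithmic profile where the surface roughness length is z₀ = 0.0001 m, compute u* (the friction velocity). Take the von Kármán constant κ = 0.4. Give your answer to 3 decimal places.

u* ≈ 0.109 m/s

Log law: V(z) = (u*/κ) · ln(z/z₀) ⇒ u* = κ · V / ln(z/z₀)
u* = 0.4 × 2.9 / ln(4.31/0.0001) = 0.4 × 2.9 / 10.6713
   = 1.1600 / 10.6713 = 0.1087 m/s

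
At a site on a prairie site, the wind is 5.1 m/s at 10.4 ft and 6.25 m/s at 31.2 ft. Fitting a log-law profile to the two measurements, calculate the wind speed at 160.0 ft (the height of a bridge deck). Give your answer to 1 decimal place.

Log law: V ∝ ln(z/z₀). From the pair, with r = V₁/V₂ = 0.81600,
ln z₀ = (ln z₁ − r·ln z₂)/(1 − r) = (2.3418 − 0.81600×3.4404)/0.18400 = -2.5303 → z₀ = 0.07964 ft
V₃ = V₁ · ln(z₃/z₀)/ln(z₁/z₀) = 5.1 × 7.6055/4.8721 = 7.9612 m/s

8.0 m/s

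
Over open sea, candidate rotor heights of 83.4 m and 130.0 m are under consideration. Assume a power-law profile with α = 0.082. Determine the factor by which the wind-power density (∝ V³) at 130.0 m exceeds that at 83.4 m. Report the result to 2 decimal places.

Speed ratio: V_B/V_A = (z_B/z_A)^α = (130.0/83.4)^0.082 = (1.5588)^0.082 = 1.03707
Power-density ratio: P_B/P_A = (V_B/V_A)³ = (1.03707)³ = 1.11538

1.12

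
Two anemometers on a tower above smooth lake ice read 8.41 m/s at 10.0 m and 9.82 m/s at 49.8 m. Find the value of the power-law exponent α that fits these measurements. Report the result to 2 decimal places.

Power law: V₂/V₁ = (z₂/z₁)^α ⇒ α = ln(V₂/V₁) / ln(z₂/z₁)
α = ln(9.82/8.41) / ln(49.8/10.0) = ln(1.1677) / ln(4.9800)
  = 0.15500 / 1.60543 = 0.09655

α ≈ 0.10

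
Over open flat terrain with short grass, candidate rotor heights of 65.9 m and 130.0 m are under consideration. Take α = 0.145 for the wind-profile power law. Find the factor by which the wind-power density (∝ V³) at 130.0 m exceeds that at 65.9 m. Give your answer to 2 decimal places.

1.34

Speed ratio: V_B/V_A = (z_B/z_A)^α = (130.0/65.9)^0.145 = (1.9727)^0.145 = 1.10353
Power-density ratio: P_B/P_A = (V_B/V_A)³ = (1.10353)³ = 1.34385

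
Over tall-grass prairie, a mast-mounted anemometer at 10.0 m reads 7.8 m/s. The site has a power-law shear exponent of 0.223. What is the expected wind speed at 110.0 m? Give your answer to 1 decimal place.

Power-law profile: V₂ = V₁ · (z₂/z₁)^α
V₂ = 7.8 × (110.0/10.0)^0.223 = 7.8 × (11.0000)^0.223
    = 7.8 × 1.7070 = 13.3145 m/s

13.3 m/s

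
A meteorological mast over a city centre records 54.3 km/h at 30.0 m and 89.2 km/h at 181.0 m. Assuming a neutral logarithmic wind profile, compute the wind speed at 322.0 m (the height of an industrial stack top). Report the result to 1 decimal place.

100.4 km/h

Log law: V ∝ ln(z/z₀). From the pair, with r = V₁/V₂ = 0.60874,
ln z₀ = (ln z₁ − r·ln z₂)/(1 − r) = (3.4012 − 0.60874×5.1985)/0.39126 = 0.6048 → z₀ = 1.831 m
V₃ = V₁ · ln(z₃/z₀)/ln(z₁/z₀) = 54.3 × 5.1697/2.7964 = 100.3858 km/h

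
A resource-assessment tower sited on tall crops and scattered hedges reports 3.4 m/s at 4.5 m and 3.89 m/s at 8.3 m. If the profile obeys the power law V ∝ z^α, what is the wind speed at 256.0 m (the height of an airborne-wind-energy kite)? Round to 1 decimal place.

First find α: α = ln(V₂/V₁)/ln(z₂/z₁) = ln(3.89/3.4)/ln(8.3/4.5) = 0.13463/0.61218 = 0.2199
Extrapolate from 8.3 m to 256.0 m: V₃ = 3.89 × (256.0/8.3)^0.2199 = 3.89 × 2.1257 = 8.2690 m/s

8.3 m/s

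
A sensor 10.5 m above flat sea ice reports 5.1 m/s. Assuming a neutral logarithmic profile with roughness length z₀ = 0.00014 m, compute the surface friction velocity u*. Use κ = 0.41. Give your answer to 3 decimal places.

u* ≈ 0.186 m/s

Log law: V(z) = (u*/κ) · ln(z/z₀) ⇒ u* = κ · V / ln(z/z₀)
u* = 0.41 × 5.1 / ln(10.5/0.00014) = 0.41 × 5.1 / 11.2252
   = 2.0910 / 11.2252 = 0.1863 m/s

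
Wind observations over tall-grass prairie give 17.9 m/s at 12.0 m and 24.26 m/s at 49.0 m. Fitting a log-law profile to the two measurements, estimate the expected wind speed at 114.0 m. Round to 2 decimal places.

Log law: V ∝ ln(z/z₀). From the pair, with r = V₁/V₂ = 0.73784,
ln z₀ = (ln z₁ − r·ln z₂)/(1 − r) = (2.4849 − 0.73784×3.8918)/0.26216 = -1.4748 → z₀ = 0.2288 m
V₃ = V₁ · ln(z₃/z₀)/ln(z₁/z₀) = 17.9 × 6.2110/3.9597 = 28.0770 m/s

28.08 m/s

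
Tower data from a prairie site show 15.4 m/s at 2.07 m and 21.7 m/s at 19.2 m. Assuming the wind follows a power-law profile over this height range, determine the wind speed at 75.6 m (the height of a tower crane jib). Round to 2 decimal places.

First find α: α = ln(V₂/V₁)/ln(z₂/z₁) = ln(21.7/15.4)/ln(19.2/2.07) = 0.34294/2.22736 = 0.1540
Extrapolate from 19.2 m to 75.6 m: V₃ = 21.7 × (75.6/19.2)^0.1540 = 21.7 × 1.2349 = 26.7982 m/s

26.80 m/s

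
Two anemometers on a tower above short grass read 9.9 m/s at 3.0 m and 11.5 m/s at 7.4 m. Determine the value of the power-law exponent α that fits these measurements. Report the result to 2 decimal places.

α ≈ 0.17

Power law: V₂/V₁ = (z₂/z₁)^α ⇒ α = ln(V₂/V₁) / ln(z₂/z₁)
α = ln(11.5/9.9) / ln(7.4/3.0) = ln(1.1616) / ln(2.4667)
  = 0.14981 / 0.90287 = 0.16593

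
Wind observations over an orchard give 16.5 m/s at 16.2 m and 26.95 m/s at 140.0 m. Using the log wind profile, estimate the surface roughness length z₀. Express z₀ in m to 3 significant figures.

z₀ ≈ 0.538 m

Log law: V(z) ∝ ln(z/z₀). With r = V₁/V₂ = 16.5/26.95 = 0.61224,
r · ln(z₂/z₀) = ln(z₁/z₀) ⇒ ln z₀ = (ln z₁ − r·ln z₂)/(1 − r)
ln z₀ = (2.78501 − 0.61224×4.94164) / 0.38776 = -0.6202
z₀ = exp(-0.6202) = 0.5378 m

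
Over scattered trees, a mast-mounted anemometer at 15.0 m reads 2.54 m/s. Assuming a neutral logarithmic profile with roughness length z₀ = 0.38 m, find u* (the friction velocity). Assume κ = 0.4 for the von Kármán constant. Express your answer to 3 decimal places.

u* ≈ 0.276 m/s

Log law: V(z) = (u*/κ) · ln(z/z₀) ⇒ u* = κ · V / ln(z/z₀)
u* = 0.4 × 2.54 / ln(15.0/0.38) = 0.4 × 2.54 / 3.6756
   = 1.0160 / 3.6756 = 0.2764 m/s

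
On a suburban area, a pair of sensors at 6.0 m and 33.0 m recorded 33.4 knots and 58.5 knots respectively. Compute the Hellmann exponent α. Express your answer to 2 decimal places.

α ≈ 0.33

Power law: V₂/V₁ = (z₂/z₁)^α ⇒ α = ln(V₂/V₁) / ln(z₂/z₁)
α = ln(58.5/33.4) / ln(33.0/6.0) = ln(1.7515) / ln(5.5000)
  = 0.56047 / 1.70475 = 0.32877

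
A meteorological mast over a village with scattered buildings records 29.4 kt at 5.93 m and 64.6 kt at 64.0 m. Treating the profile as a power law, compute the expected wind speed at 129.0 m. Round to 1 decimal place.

81.5 kt

First find α: α = ln(V₂/V₁)/ln(z₂/z₁) = ln(64.6/29.4)/ln(64.0/5.93) = 0.78722/2.37886 = 0.3309
Extrapolate from 64.0 m to 129.0 m: V₃ = 64.6 × (129.0/64.0)^0.3309 = 64.6 × 1.2611 = 81.4646 kt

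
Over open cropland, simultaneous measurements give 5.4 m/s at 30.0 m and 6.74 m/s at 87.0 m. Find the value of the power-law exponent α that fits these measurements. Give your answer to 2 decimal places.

α ≈ 0.21

Power law: V₂/V₁ = (z₂/z₁)^α ⇒ α = ln(V₂/V₁) / ln(z₂/z₁)
α = ln(6.74/5.4) / ln(87.0/30.0) = ln(1.2481) / ln(2.9000)
  = 0.22166 / 1.06471 = 0.20819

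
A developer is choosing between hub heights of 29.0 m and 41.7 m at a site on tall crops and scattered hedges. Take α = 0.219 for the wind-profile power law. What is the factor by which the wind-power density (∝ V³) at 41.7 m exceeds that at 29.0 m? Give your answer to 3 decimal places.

Speed ratio: V_B/V_A = (z_B/z_A)^α = (41.7/29.0)^0.219 = (1.4379)^0.219 = 1.08279
Power-density ratio: P_B/P_A = (V_B/V_A)³ = (1.08279)³ = 1.26950

1.270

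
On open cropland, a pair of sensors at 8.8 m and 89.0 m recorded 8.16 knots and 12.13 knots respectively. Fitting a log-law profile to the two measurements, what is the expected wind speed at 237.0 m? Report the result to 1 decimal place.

Log law: V ∝ ln(z/z₀). From the pair, with r = V₁/V₂ = 0.67271,
ln z₀ = (ln z₁ − r·ln z₂)/(1 − r) = (2.1748 − 0.67271×4.4886)/0.32729 = -2.5812 → z₀ = 0.07568 m
V₃ = V₁ · ln(z₃/z₀)/ln(z₁/z₀) = 8.16 × 8.0493/4.7560 = 13.8104 knots

13.8 knots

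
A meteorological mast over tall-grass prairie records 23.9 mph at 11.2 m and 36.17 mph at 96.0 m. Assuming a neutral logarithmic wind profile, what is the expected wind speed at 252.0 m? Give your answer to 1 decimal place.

41.7 mph

Log law: V ∝ ln(z/z₀). From the pair, with r = V₁/V₂ = 0.66077,
ln z₀ = (ln z₁ − r·ln z₂)/(1 − r) = (2.4159 − 0.66077×4.5643)/0.33923 = -1.7689 → z₀ = 0.1705 m
V₃ = V₁ · ln(z₃/z₀)/ln(z₁/z₀) = 23.9 × 7.2983/4.1848 = 41.6817 mph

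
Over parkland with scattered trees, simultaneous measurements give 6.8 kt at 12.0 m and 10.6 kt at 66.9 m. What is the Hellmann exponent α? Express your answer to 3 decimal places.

Power law: V₂/V₁ = (z₂/z₁)^α ⇒ α = ln(V₂/V₁) / ln(z₂/z₁)
α = ln(10.6/6.8) / ln(66.9/12.0) = ln(1.5588) / ln(5.5750)
  = 0.44393 / 1.71829 = 0.25836

α ≈ 0.258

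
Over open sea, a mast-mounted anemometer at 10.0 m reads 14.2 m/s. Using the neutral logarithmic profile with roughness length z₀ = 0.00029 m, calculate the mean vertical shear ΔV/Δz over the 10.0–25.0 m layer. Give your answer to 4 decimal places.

0.0830 m/s/m

Log law: V₂ = V₁ · ln(z₂/z₀)/ln(z₁/z₀) = 14.2 × 11.3645/10.4482 = 15.4453 m/s
ΔV/Δz = (15.4453 − 14.2)/(25.0 − 10.0) = 1.2453/15.0000 = 0.08302 m/s/m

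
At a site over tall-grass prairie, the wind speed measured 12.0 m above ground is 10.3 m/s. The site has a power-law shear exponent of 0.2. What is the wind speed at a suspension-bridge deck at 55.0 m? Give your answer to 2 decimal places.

Power-law profile: V₂ = V₁ · (z₂/z₁)^α
V₂ = 10.3 × (55.0/12.0)^0.2 = 10.3 × (4.5833)^0.2
    = 10.3 × 1.3559 = 13.9660 m/s

13.97 m/s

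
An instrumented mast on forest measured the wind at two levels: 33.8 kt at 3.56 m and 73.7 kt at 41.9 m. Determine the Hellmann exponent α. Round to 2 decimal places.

Power law: V₂/V₁ = (z₂/z₁)^α ⇒ α = ln(V₂/V₁) / ln(z₂/z₁)
α = ln(73.7/33.8) / ln(41.9/3.56) = ln(2.1805) / ln(11.7697)
  = 0.77954 / 2.46553 = 0.31618

α ≈ 0.32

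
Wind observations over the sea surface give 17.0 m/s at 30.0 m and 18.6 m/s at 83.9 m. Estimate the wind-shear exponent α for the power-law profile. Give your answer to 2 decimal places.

α ≈ 0.09

Power law: V₂/V₁ = (z₂/z₁)^α ⇒ α = ln(V₂/V₁) / ln(z₂/z₁)
α = ln(18.6/17.0) / ln(83.9/30.0) = ln(1.0941) / ln(2.7967)
  = 0.08995 / 1.02843 = 0.08746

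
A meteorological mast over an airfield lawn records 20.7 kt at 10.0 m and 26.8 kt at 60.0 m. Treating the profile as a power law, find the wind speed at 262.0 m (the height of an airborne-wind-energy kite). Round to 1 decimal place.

33.1 kt

First find α: α = ln(V₂/V₁)/ln(z₂/z₁) = ln(26.8/20.7)/ln(60.0/10.0) = 0.25827/1.79176 = 0.1441
Extrapolate from 60.0 m to 262.0 m: V₃ = 26.8 × (262.0/60.0)^0.1441 = 26.8 × 1.2367 = 33.1442 kt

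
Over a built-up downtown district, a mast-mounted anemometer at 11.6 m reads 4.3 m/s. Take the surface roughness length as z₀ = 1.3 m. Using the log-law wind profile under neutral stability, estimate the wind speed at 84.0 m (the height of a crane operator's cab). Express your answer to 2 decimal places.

8.19 m/s

Log law: V(z) ∝ ln(z/z₀), so V₂/V₁ = ln(z₂/z₀) / ln(z₁/z₀).
ln(84.0/1.3) = 4.1685, ln(11.6/1.3) = 2.1886
V₂ = 4.3 × 4.1685/2.1886 = 4.3 × 1.9046 = 8.1897 m/s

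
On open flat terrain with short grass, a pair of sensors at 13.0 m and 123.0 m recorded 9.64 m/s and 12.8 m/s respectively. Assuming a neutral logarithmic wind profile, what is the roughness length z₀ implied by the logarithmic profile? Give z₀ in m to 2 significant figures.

Log law: V(z) ∝ ln(z/z₀). With r = V₁/V₂ = 9.64/12.8 = 0.75313,
r · ln(z₂/z₀) = ln(z₁/z₀) ⇒ ln z₀ = (ln z₁ − r·ln z₂)/(1 − r)
ln z₀ = (2.56495 − 0.75313×4.81218) / 0.24687 = -4.2905
z₀ = exp(-4.2905) = 0.01370 m

z₀ ≈ 0.014 m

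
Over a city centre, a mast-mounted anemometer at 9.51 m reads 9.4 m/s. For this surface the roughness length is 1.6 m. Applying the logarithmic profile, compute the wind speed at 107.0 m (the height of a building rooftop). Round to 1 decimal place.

Log law: V(z) ∝ ln(z/z₀), so V₂/V₁ = ln(z₂/z₀) / ln(z₁/z₀).
ln(107.0/1.6) = 4.2028, ln(9.51/1.6) = 1.7823
V₂ = 9.4 × 4.2028/1.7823 = 9.4 × 2.3580 = 22.1656 m/s

22.2 m/s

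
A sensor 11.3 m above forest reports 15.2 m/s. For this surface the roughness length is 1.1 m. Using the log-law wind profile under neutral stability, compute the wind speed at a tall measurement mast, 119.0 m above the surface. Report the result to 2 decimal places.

30.56 m/s

Log law: V(z) ∝ ln(z/z₀), so V₂/V₁ = ln(z₂/z₀) / ln(z₁/z₀).
ln(119.0/1.1) = 4.6838, ln(11.3/1.1) = 2.3295
V₂ = 15.2 × 4.6838/2.3295 = 15.2 × 2.0107 = 30.5620 m/s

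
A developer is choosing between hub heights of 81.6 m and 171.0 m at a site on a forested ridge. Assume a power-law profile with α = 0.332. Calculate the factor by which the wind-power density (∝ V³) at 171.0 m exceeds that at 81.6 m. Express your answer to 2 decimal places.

Speed ratio: V_B/V_A = (z_B/z_A)^α = (171.0/81.6)^0.332 = (2.0956)^0.332 = 1.27842
Power-density ratio: P_B/P_A = (V_B/V_A)³ = (1.27842)³ = 2.08940

2.09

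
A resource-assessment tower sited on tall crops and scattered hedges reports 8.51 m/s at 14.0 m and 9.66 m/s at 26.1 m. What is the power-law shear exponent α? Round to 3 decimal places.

α ≈ 0.203

Power law: V₂/V₁ = (z₂/z₁)^α ⇒ α = ln(V₂/V₁) / ln(z₂/z₁)
α = ln(9.66/8.51) / ln(26.1/14.0) = ln(1.1351) / ln(1.8643)
  = 0.12675 / 0.62288 = 0.20349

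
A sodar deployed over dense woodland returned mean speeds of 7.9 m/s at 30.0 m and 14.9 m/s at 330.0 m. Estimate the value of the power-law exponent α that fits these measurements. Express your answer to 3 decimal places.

Power law: V₂/V₁ = (z₂/z₁)^α ⇒ α = ln(V₂/V₁) / ln(z₂/z₁)
α = ln(14.9/7.9) / ln(330.0/30.0) = ln(1.8861) / ln(11.0000)
  = 0.63450 / 2.39790 = 0.26461

α ≈ 0.265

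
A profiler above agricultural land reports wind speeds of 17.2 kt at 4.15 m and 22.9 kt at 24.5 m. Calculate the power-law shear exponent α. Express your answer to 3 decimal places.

α ≈ 0.161

Power law: V₂/V₁ = (z₂/z₁)^α ⇒ α = ln(V₂/V₁) / ln(z₂/z₁)
α = ln(22.9/17.2) / ln(24.5/4.15) = ln(1.3314) / ln(5.9036)
  = 0.28623 / 1.77556 = 0.16120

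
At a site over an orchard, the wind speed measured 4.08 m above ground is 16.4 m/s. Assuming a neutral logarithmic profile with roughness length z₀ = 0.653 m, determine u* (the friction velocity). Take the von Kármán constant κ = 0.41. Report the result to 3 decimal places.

Log law: V(z) = (u*/κ) · ln(z/z₀) ⇒ u* = κ · V / ln(z/z₀)
u* = 0.41 × 16.4 / ln(4.08/0.653) = 0.41 × 16.4 / 1.8323
   = 6.7240 / 1.8323 = 3.6698 m/s

u* ≈ 3.670 m/s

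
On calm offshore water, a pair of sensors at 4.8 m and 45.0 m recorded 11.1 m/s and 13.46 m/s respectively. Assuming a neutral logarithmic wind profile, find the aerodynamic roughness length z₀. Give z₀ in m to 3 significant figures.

z₀ ≈ 0.000129 m

Log law: V(z) ∝ ln(z/z₀). With r = V₁/V₂ = 11.1/13.46 = 0.82467,
r · ln(z₂/z₀) = ln(z₁/z₀) ⇒ ln z₀ = (ln z₁ − r·ln z₂)/(1 − r)
ln z₀ = (1.56862 − 0.82467×3.80666) / 0.17533 = -8.9578
z₀ = exp(-8.9578) = 0.0001287 m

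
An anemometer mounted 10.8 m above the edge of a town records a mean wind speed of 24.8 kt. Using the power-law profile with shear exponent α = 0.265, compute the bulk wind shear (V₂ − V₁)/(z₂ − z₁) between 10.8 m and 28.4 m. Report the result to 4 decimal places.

0.4115 kt/m

Power law: V₂ = V₁ · (z₂/z₁)^α = 24.8 × (2.6296)^0.265 = 32.0423 kt
ΔV/Δz = (32.0423 − 24.8)/(28.4 − 10.8) = 7.2423/17.6000 = 0.41149 kt/m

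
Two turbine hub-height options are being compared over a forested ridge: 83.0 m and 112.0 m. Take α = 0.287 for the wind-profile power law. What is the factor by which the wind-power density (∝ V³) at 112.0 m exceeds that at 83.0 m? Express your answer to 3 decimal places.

1.294

Speed ratio: V_B/V_A = (z_B/z_A)^α = (112.0/83.0)^0.287 = (1.3494)^0.287 = 1.08981
Power-density ratio: P_B/P_A = (V_B/V_A)³ = (1.08981)³ = 1.29435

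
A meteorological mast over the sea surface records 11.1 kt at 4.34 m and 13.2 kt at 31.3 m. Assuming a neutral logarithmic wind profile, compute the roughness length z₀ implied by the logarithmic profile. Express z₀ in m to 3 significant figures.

Log law: V(z) ∝ ln(z/z₀). With r = V₁/V₂ = 11.1/13.2 = 0.84091,
r · ln(z₂/z₀) = ln(z₁/z₀) ⇒ ln z₀ = (ln z₁ − r·ln z₂)/(1 − r)
ln z₀ = (1.46787 − 0.84091×3.44362) / 0.15909 = -8.9753
z₀ = exp(-8.9753) = 0.0001265 m

z₀ ≈ 0.000126 m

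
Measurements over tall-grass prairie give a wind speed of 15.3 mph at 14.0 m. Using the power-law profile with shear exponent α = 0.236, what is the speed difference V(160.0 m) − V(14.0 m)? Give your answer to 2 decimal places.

Power law: V₂ = V₁ · (z₂/z₁)^α = 15.3 × (11.4286)^0.236 = 27.1880 mph
ΔV = 27.1880 − 15.3 = 11.8880 mph

11.89 mph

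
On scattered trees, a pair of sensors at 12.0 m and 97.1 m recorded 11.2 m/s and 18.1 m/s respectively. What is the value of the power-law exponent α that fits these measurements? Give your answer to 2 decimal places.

α ≈ 0.23

Power law: V₂/V₁ = (z₂/z₁)^α ⇒ α = ln(V₂/V₁) / ln(z₂/z₁)
α = ln(18.1/11.2) / ln(97.1/12.0) = ln(1.6161) / ln(8.0917)
  = 0.48000 / 2.09083 = 0.22957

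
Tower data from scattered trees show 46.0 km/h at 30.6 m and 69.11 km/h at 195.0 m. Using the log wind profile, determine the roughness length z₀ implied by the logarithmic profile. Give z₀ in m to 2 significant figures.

z₀ ≈ 0.77 m

Log law: V(z) ∝ ln(z/z₀). With r = V₁/V₂ = 46.0/69.11 = 0.66561,
r · ln(z₂/z₀) = ln(z₁/z₀) ⇒ ln z₀ = (ln z₁ − r·ln z₂)/(1 − r)
ln z₀ = (3.42100 − 0.66561×5.27300) / 0.33439 = -0.2654
z₀ = exp(-0.2654) = 0.7669 m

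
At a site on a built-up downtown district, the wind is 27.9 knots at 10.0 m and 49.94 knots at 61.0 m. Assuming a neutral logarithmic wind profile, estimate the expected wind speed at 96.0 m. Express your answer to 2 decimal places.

55.47 knots

Log law: V ∝ ln(z/z₀). From the pair, with r = V₁/V₂ = 0.55867,
ln z₀ = (ln z₁ − r·ln z₂)/(1 − r) = (2.3026 − 0.55867×4.1109)/0.44133 = 0.0135 → z₀ = 1.014 m
V₃ = V₁ · ln(z₃/z₀)/ln(z₁/z₀) = 27.9 × 4.5508/2.2891 = 55.4671 knots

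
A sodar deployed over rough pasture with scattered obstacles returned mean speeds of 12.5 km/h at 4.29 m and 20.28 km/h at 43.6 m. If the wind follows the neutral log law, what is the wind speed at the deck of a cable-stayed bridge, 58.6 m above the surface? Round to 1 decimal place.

Log law: V ∝ ln(z/z₀). From the pair, with r = V₁/V₂ = 0.61637,
ln z₀ = (ln z₁ − r·ln z₂)/(1 − r) = (1.4563 − 0.61637×3.7751)/0.38363 = -2.2692 → z₀ = 0.1034 m
V₃ = V₁ · ln(z₃/z₀)/ln(z₁/z₀) = 12.5 × 6.3400/3.7255 = 21.2721 km/h

21.3 km/h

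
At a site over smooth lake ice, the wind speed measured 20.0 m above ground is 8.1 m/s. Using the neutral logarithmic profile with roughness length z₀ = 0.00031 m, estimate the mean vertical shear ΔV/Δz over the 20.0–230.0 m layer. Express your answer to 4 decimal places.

0.0085 m/s/m

Log law: V₂ = V₁ · ln(z₂/z₀)/ln(z₁/z₀) = 8.1 × 13.5170/11.0747 = 9.8863 m/s
ΔV/Δz = (9.8863 − 8.1)/(230.0 − 20.0) = 1.7863/210.0000 = 0.00851 m/s/m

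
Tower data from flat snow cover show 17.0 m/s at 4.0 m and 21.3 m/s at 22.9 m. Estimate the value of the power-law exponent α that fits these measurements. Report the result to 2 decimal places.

Power law: V₂/V₁ = (z₂/z₁)^α ⇒ α = ln(V₂/V₁) / ln(z₂/z₁)
α = ln(21.3/17.0) / ln(22.9/4.0) = ln(1.2529) / ln(5.7250)
  = 0.22549 / 1.74484 = 0.12923

α ≈ 0.13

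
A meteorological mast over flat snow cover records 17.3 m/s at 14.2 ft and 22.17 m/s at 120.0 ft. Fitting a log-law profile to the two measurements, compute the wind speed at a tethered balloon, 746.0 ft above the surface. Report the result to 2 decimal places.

Log law: V ∝ ln(z/z₀). From the pair, with r = V₁/V₂ = 0.78033,
ln z₀ = (ln z₁ − r·ln z₂)/(1 − r) = (2.6532 − 0.78033×4.7875)/0.21967 = -4.9284 → z₀ = 0.007238 ft
V₃ = V₁ · ln(z₃/z₀)/ln(z₁/z₀) = 17.3 × 11.5431/7.5816 = 26.3394 m/s

26.34 m/s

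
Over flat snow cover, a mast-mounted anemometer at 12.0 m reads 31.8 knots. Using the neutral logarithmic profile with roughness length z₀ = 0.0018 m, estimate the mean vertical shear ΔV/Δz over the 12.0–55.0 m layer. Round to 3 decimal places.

Log law: V₂ = V₁ · ln(z₂/z₀)/ln(z₁/z₀) = 31.8 × 10.3273/8.8049 = 37.2984 knots
ΔV/Δz = (37.2984 − 31.8)/(55.0 − 12.0) = 5.4984/43.0000 = 0.12787 knots/m

0.128 knots/m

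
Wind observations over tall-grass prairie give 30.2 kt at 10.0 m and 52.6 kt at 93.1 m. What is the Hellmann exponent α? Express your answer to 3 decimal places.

Power law: V₂/V₁ = (z₂/z₁)^α ⇒ α = ln(V₂/V₁) / ln(z₂/z₁)
α = ln(52.6/30.2) / ln(93.1/10.0) = ln(1.7417) / ln(9.3100)
  = 0.55487 / 2.23109 = 0.24870

α ≈ 0.249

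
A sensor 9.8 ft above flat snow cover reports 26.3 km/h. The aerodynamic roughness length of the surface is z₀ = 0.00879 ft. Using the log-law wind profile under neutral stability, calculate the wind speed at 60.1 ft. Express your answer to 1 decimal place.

33.1 km/h

Log law: V(z) ∝ ln(z/z₀), so V₂/V₁ = ln(z₂/z₀) / ln(z₁/z₀).
ln(60.1/0.00879) = 8.8302, ln(9.8/0.00879) = 7.0165
V₂ = 26.3 × 8.8302/7.0165 = 26.3 × 1.2585 = 33.0980 km/h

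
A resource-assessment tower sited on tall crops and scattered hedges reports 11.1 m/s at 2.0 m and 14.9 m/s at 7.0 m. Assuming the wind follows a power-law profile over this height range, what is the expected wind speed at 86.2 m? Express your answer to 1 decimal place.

26.9 m/s

First find α: α = ln(V₂/V₁)/ln(z₂/z₁) = ln(14.9/11.1)/ln(7.0/2.0) = 0.29442/1.25276 = 0.2350
Extrapolate from 7.0 m to 86.2 m: V₃ = 14.9 × (86.2/7.0)^0.2350 = 14.9 × 1.8041 = 26.8811 m/s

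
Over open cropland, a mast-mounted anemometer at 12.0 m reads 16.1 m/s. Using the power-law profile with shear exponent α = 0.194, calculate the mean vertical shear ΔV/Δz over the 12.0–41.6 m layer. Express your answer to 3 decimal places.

Power law: V₂ = V₁ · (z₂/z₁)^α = 16.1 × (3.4667)^0.194 = 20.4913 m/s
ΔV/Δz = (20.4913 − 16.1)/(41.6 − 12.0) = 4.3913/29.6000 = 0.14835 m/s/m

0.148 m/s/m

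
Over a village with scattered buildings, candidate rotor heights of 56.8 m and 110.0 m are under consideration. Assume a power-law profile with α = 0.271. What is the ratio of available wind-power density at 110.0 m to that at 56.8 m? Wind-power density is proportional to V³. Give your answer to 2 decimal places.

Speed ratio: V_B/V_A = (z_B/z_A)^α = (110.0/56.8)^0.271 = (1.9366)^0.271 = 1.19616
Power-density ratio: P_B/P_A = (V_B/V_A)³ = (1.19616)³ = 1.71146

1.71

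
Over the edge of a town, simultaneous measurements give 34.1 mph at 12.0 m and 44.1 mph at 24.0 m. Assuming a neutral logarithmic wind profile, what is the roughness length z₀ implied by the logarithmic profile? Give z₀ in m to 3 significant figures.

z₀ ≈ 1.13 m

Log law: V(z) ∝ ln(z/z₀). With r = V₁/V₂ = 34.1/44.1 = 0.77324,
r · ln(z₂/z₀) = ln(z₁/z₀) ⇒ ln z₀ = (ln z₁ − r·ln z₂)/(1 − r)
ln z₀ = (2.48491 − 0.77324×3.17805) / 0.22676 = 0.1213
z₀ = exp(0.1213) = 1.129 m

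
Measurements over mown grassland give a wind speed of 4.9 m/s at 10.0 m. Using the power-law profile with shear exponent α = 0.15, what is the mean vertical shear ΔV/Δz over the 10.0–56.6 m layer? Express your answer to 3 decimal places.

Power law: V₂ = V₁ · (z₂/z₁)^α = 4.9 × (5.6600)^0.15 = 6.3550 m/s
ΔV/Δz = (6.3550 − 4.9)/(56.6 − 10.0) = 1.4550/46.6000 = 0.03122 m/s/m

0.031 m/s/m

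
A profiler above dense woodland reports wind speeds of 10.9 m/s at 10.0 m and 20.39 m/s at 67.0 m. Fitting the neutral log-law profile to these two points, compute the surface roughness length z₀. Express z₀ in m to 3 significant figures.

z₀ ≈ 1.13 m

Log law: V(z) ∝ ln(z/z₀). With r = V₁/V₂ = 10.9/20.39 = 0.53458,
r · ln(z₂/z₀) = ln(z₁/z₀) ⇒ ln z₀ = (ln z₁ − r·ln z₂)/(1 − r)
ln z₀ = (2.30259 − 0.53458×4.20469) / 0.46542 = 0.1179
z₀ = exp(0.1179) = 1.125 m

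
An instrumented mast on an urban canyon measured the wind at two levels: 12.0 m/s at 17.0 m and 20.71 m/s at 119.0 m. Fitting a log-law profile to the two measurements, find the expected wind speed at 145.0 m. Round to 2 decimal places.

Log law: V ∝ ln(z/z₀). From the pair, with r = V₁/V₂ = 0.57943,
ln z₀ = (ln z₁ − r·ln z₂)/(1 − r) = (2.8332 − 0.57943×4.7791)/0.42057 = 0.1523 → z₀ = 1.164 m
V₃ = V₁ · ln(z₃/z₀)/ln(z₁/z₀) = 12.0 × 4.8245/2.6809 = 21.5945 m/s

21.59 m/s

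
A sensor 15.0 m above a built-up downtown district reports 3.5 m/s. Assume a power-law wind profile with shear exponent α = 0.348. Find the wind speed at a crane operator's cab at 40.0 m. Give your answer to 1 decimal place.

4.9 m/s

Power-law profile: V₂ = V₁ · (z₂/z₁)^α
V₂ = 3.5 × (40.0/15.0)^0.348 = 3.5 × (2.6667)^0.348
    = 3.5 × 1.4068 = 4.9239 m/s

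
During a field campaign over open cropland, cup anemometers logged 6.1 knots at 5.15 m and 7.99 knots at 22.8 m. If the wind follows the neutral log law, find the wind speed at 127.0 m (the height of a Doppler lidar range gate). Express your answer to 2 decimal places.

Log law: V ∝ ln(z/z₀). From the pair, with r = V₁/V₂ = 0.76345,
ln z₀ = (ln z₁ − r·ln z₂)/(1 − r) = (1.6390 − 0.76345×3.1268)/0.23655 = -3.1628 → z₀ = 0.04231 m
V₃ = V₁ · ln(z₃/z₀)/ln(z₁/z₀) = 6.1 × 8.0070/4.8018 = 10.1718 knots

10.17 knots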